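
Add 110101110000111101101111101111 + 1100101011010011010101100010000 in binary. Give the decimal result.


110101110000111101101111101111 + 1100101011010011010101100010000 = 10011011001011011000011011111111 = 2603452159

2603452159


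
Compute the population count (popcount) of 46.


0b101110 has 4 set bits

4


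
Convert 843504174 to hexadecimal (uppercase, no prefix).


843504174 = 3246DA2E hex

3246DA2E


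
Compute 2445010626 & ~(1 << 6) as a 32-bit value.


2445010626 & ~(1 << 6) = 2445010562

2445010562


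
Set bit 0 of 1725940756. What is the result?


1725940756 | (1 << 0) = 1725940756 | 1 = 1725940757

1725940757


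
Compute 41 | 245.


0b101001 | 0b11110101 = 0b11111101 = 253

253


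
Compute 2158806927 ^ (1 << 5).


2158806927 ^ (1 << 5) = 2158806927 ^ 32 = 2158806959

2158806959


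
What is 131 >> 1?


0b10000011 >> 1 = 0b1000001 = 65

65


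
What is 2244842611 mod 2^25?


2244842611 & 33554431 = 30250099

30250099


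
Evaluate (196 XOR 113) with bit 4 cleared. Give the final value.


Step 1: 196 ^ 113 = 181
Step 2: 181 & ~(1 << 4) = 165

165


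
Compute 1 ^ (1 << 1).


1 ^ (1 << 1) = 1 ^ 2 = 3

3


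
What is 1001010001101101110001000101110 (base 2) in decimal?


1001010001101101110001000101110 in decimal = 1245110830

1245110830


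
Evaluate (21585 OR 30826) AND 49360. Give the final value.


Step 1: 21585 | 30826 = 31867
Step 2: 31867 & 49360 = 16464

16464


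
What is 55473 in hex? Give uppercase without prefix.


55473 = D8B1 hex

D8B1


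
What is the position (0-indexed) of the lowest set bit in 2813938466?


0b10100111101110010100101100100010. Lowest set bit at position 1

1


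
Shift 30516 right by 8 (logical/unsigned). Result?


0b111011100110100 >> 8 = 0b1110111 = 119

119


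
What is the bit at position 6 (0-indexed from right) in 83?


0b1010011, position 6 = 1

1


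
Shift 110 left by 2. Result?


0b1101110 << 2 = 0b110111000 = 440

440


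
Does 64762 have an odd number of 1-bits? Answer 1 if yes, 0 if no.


0b1111110011111010 has 12 ones => parity 0

0


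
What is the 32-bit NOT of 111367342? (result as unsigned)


~0b110101000110101010010101110 = 0b11111001010111001010101101010001 = 4183599953 (32-bit unsigned)

4183599953


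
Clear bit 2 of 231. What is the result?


231 & ~(1 << 2) = 227

227


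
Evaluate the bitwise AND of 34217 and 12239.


0b1000010110101001 & 0b10111111001111 = 0b10110001001 = 1417

1417


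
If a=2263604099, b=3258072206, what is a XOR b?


2263604099 ^ 3258072206 = 1155131149

1155131149


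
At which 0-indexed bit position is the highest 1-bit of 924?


0b1110011100. Highest set bit at position 9

9


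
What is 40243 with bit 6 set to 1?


40243 | (1 << 6) = 40243 | 64 = 40307

40307


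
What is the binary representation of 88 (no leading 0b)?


88 = 1011000 in binary

1011000


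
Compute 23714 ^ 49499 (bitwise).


0b101110010100010 ^ 0b1100000101011011 = 0b1001110111111001 = 40441

40441


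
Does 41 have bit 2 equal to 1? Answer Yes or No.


0b101001, bit 2 = 0. No

No


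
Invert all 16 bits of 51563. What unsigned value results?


51563 ^ 65535 = 13972

13972


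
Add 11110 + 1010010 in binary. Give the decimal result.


11110 + 1010010 = 1110000 = 112

112


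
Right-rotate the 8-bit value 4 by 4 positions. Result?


Rotate 0b100 right by 4 (8-bit) = 0b1000000 = 64

64


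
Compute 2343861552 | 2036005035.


0b10001011101101000111110100110000 | 0b1111001010110101111100010101011 = 0b11111011111111101111110110111011 = 4227792315

4227792315


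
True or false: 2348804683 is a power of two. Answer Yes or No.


0b10001011111111111110101001001011. Multiple bits set => No

No


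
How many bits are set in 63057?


0b1111011001010001 has 9 set bits

9


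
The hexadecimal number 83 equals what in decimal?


83 hex = 131 decimal

131


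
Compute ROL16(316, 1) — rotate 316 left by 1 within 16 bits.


Rotate 0b100111100 left by 1 (16-bit) = 0b1001111000 = 632

632


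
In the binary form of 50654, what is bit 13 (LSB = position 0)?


0b1100010111011110, position 13 = 0

0


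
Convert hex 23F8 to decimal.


23F8 hex = 9208 decimal

9208


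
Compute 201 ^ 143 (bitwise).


0b11001001 ^ 0b10001111 = 0b1000110 = 70

70


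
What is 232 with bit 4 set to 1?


232 | (1 << 4) = 232 | 16 = 248

248


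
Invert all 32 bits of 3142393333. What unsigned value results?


3142393333 ^ 4294967295 = 1152573962

1152573962


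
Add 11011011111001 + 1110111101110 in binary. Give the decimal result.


11011011111001 + 1110111101110 = 101010011100111 = 21735

21735


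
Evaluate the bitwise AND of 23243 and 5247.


0b101101011001011 & 0b1010001111111 = 0b1000001001011 = 4171

4171


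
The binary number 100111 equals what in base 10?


100111 in decimal = 39

39


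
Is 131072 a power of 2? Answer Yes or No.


0b100000000000000000. Only one bit set => Yes

Yes


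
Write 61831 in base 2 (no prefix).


61831 = 1111000110000111 in binary

1111000110000111


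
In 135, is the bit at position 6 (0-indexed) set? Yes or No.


0b10000111, bit 6 = 0. No

No


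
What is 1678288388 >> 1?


0b1100100000010001010011000000100 >> 1 = 0b110010000001000101001100000010 = 839144194

839144194


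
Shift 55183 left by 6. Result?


0b1101011110001111 << 6 = 0b1101011110001111000000 = 3531712

3531712


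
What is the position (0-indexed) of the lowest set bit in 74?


0b1001010. Lowest set bit at position 1

1


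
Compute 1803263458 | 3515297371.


0b1101011011110111001110111100010 | 0b11010001100001110010111001011011 = 0b11111011111111111011111111111011 = 4227842043

4227842043


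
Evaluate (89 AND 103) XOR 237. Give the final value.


Step 1: 89 & 103 = 65
Step 2: 65 ^ 237 = 172

172


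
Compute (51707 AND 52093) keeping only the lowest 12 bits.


Step 1: 51707 & 52093 = 51577
Step 2: 51577 & 4095 = 2425

2425


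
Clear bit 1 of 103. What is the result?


103 & ~(1 << 1) = 101

101


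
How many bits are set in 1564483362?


0b1011101010000000001111100100010 has 13 set bits

13


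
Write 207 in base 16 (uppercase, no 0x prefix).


207 = CF hex

CF


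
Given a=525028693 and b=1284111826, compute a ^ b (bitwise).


525028693 ^ 1284111826 = 1405268103

1405268103


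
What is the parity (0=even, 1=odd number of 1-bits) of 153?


0b10011001 has 4 ones => parity 0

0


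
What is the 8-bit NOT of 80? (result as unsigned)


~0b1010000 = 0b10101111 = 175 (8-bit unsigned)

175


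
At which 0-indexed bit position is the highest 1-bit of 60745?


0b1110110101001001. Highest set bit at position 15

15


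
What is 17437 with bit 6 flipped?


17437 ^ (1 << 6) = 17437 ^ 64 = 17501

17501


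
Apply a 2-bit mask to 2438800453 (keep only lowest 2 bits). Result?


2438800453 & 3 = 1

1


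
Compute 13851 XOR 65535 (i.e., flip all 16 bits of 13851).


13851 ^ 65535 = 51684

51684


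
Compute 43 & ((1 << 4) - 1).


43 & 15 = 11

11


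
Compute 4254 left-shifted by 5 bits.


0b1000010011110 << 5 = 0b100001001111000000 = 136128

136128


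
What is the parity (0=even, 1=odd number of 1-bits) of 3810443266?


0b11100011000111101100000000000010 has 12 ones => parity 0

0


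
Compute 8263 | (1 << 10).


8263 | (1 << 10) = 8263 | 1024 = 9287

9287


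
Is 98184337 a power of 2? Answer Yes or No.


0b101110110100010110010010001. Multiple bits set => No

No


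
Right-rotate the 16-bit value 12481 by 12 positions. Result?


Rotate 0b11000011000001 right by 12 (16-bit) = 0b110000010011 = 3091

3091


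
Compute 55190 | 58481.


0b1101011110010110 | 0b1110010001110001 = 0b1111011111110111 = 63479

63479


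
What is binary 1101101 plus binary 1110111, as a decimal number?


1101101 + 1110111 = 11100100 = 228

228


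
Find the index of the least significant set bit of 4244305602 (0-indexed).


0b11111100111110101111011011000010. Lowest set bit at position 1

1


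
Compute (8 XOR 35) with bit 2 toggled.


Step 1: 8 ^ 35 = 43
Step 2: 43 ^ (1 << 2) = 43 ^ 4 = 47

47


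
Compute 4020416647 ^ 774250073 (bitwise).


0b11101111101000101011000010000111 ^ 0b101110001001100001111001011001 = 0b11000001100001001010111011011110 = 3246698206

3246698206


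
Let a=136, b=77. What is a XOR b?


136 ^ 77 = 197

197


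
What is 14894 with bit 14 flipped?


14894 ^ (1 << 14) = 14894 ^ 16384 = 31278

31278


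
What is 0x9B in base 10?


9B hex = 155 decimal

155


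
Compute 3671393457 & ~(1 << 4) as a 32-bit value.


3671393457 & ~(1 << 4) = 3671393441

3671393441


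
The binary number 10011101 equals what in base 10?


10011101 in decimal = 157

157


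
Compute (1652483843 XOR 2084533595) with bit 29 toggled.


Step 1: 1652483843 ^ 2084533595 = 507613784
Step 2: 507613784 ^ (1 << 29) = 507613784 ^ 536870912 = 1044484696

1044484696


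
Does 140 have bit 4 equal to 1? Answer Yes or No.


0b10001100, bit 4 = 0. No

No


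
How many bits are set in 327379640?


0b10011100000110110101010111000 has 14 set bits

14


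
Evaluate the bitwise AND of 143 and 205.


0b10001111 & 0b11001101 = 0b10001101 = 141

141


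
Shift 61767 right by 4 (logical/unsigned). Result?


0b1111000101000111 >> 4 = 0b111100010100 = 3860

3860


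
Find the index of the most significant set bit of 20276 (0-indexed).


0b100111100110100. Highest set bit at position 14

14


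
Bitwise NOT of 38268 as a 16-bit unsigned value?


~0b1001010101111100 = 0b110101010000011 = 27267 (16-bit unsigned)

27267


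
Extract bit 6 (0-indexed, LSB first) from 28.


0b11100, position 6 = 0

0


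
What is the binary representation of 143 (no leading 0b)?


143 = 10001111 in binary

10001111


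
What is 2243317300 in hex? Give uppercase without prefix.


2243317300 = 85B64E34 hex

85B64E34


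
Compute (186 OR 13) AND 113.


Step 1: 186 | 13 = 191
Step 2: 191 & 113 = 49

49


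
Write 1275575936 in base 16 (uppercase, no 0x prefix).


1275575936 = 4C07BE80 hex

4C07BE80


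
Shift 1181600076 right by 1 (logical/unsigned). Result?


0b1000110011011011100100101001100 >> 1 = 0b100011001101101110010010100110 = 590800038

590800038


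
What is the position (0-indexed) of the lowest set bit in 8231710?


0b11111011001101100011110. Lowest set bit at position 1

1


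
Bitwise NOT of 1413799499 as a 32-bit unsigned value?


~0b1010100010001001101111001001011 = 0b10101011101110110010000110110100 = 2881167796 (32-bit unsigned)

2881167796


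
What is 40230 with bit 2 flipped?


40230 ^ (1 << 2) = 40230 ^ 4 = 40226

40226


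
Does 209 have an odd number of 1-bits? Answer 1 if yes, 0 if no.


0b11010001 has 4 ones => parity 0

0


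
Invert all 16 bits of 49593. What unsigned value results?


49593 ^ 65535 = 15942

15942


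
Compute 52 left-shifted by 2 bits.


0b110100 << 2 = 0b11010000 = 208

208


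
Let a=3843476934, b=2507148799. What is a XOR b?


3843476934 ^ 2507148799 = 1885782073

1885782073


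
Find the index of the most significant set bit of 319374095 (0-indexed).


0b10011000010010100001100001111. Highest set bit at position 28

28


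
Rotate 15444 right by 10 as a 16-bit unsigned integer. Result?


Rotate 0b11110001010100 right by 10 (16-bit) = 0b1010100001111 = 5391

5391


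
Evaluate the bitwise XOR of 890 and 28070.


0b1101111010 ^ 0b110110110100110 = 0b110111011011100 = 28380

28380


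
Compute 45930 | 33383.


0b1011001101101010 | 0b1000001001100111 = 0b1011001101101111 = 45935

45935


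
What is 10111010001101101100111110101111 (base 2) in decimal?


10111010001101101100111110101111 in decimal = 3124154287

3124154287


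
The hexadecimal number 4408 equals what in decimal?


4408 hex = 17416 decimal

17416


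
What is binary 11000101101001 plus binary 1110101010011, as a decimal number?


11000101101001 + 1110101010011 = 100111010111100 = 20156

20156


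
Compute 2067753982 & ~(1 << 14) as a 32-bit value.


2067753982 & ~(1 << 14) = 2067737598

2067737598


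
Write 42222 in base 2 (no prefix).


42222 = 1010010011101110 in binary

1010010011101110


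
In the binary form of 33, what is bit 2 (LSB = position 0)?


0b100001, position 2 = 0

0


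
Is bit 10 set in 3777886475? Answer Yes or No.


0b11100001001011011111100100001011, bit 10 = 0. No

No


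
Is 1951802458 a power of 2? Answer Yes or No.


0b1110100010101100010010001011010. Multiple bits set => No

No


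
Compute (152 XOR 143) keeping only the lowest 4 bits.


Step 1: 152 ^ 143 = 23
Step 2: 23 & 15 = 7

7


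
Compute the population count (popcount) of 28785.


0b111000001110001 has 7 set bits

7


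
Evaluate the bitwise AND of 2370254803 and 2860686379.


0b10001101010001110011011111010011 & 0b10101010100000101001110000101011 = 0b10001000000000100001010000000011 = 2281837571

2281837571


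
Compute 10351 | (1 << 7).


10351 | (1 << 7) = 10351 | 128 = 10479

10479


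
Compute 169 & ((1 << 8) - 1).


169 & 255 = 169

169


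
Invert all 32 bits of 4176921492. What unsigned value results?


4176921492 ^ 4294967295 = 118045803

118045803


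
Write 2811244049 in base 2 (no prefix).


2811244049 = 10100111100100000010111000010001 in binary

10100111100100000010111000010001


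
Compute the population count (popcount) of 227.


0b11100011 has 5 set bits

5


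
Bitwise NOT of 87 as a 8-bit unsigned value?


~0b1010111 = 0b10101000 = 168 (8-bit unsigned)

168


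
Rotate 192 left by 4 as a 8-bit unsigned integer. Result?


Rotate 0b11000000 left by 4 (8-bit) = 0b1100 = 12

12


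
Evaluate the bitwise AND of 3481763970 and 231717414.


0b11001111100001111000000010000010 & 0b1101110011111011101000100110 = 0b1101100001111000000000000010 = 226983938

226983938


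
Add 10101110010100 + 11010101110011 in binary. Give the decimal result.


10101110010100 + 11010101110011 = 110000100000111 = 24839

24839


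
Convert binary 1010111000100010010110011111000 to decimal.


1010111000100010010110011111000 in decimal = 1460743416

1460743416


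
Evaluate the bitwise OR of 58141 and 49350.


0b1110001100011101 | 0b1100000011000110 = 0b1110001111011111 = 58335

58335


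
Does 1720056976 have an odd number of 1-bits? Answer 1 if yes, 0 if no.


0b1100110100001011111110010010000 has 15 ones => parity 1

1


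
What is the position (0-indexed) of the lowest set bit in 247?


0b11110111. Lowest set bit at position 0

0


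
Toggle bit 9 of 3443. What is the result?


3443 ^ (1 << 9) = 3443 ^ 512 = 3955

3955


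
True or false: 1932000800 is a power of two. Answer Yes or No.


0b1110011001001111111111000100000. Multiple bits set => No

No


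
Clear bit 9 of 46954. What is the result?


46954 & ~(1 << 9) = 46442

46442


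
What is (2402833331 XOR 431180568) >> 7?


Step 1: 2402833331 ^ 431180568 = 2525698219
Step 2: 2525698219 >> 7 = 19732017

19732017


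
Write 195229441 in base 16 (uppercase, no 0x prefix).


195229441 = BA2F701 hex

BA2F701


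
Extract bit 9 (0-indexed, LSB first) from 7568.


0b1110110010000, position 9 = 0

0


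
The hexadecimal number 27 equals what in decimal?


27 hex = 39 decimal

39


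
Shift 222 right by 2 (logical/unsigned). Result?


0b11011110 >> 2 = 0b110111 = 55

55


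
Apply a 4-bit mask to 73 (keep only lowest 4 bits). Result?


73 & 15 = 9

9


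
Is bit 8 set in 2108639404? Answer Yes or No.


0b1111101101011110100100010101100, bit 8 = 0. No

No


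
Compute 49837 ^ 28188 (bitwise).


0b1100001010101101 ^ 0b110111000011100 = 0b1010110010110001 = 44209

44209


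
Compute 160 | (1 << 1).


160 | (1 << 1) = 160 | 2 = 162

162


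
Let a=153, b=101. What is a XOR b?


153 ^ 101 = 252

252


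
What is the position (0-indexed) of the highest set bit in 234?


0b11101010. Highest set bit at position 7

7


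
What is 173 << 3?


0b10101101 << 3 = 0b10101101000 = 1384

1384


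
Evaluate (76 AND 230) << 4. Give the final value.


Step 1: 76 & 230 = 68
Step 2: 68 << 4 = 1088

1088


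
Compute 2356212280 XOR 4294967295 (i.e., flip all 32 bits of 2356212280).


2356212280 ^ 4294967295 = 1938755015

1938755015


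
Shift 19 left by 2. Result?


0b10011 << 2 = 0b1001100 = 76

76


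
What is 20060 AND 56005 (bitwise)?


0b100111001011100 & 0b1101101011000101 = 0b100101001000100 = 19012

19012


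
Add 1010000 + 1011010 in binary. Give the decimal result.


1010000 + 1011010 = 10101010 = 170

170


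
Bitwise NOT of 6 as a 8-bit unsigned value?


~0b110 = 0b11111001 = 249 (8-bit unsigned)

249


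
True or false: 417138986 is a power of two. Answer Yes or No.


0b11000110111010000100100101010. Multiple bits set => No

No


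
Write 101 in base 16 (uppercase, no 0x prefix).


101 = 65 hex

65


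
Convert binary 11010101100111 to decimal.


11010101100111 in decimal = 13671

13671


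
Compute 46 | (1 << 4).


46 | (1 << 4) = 46 | 16 = 62

62


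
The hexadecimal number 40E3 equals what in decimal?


40E3 hex = 16611 decimal

16611


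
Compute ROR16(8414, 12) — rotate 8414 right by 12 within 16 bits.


Rotate 0b10000011011110 right by 12 (16-bit) = 0b110111100010 = 3554

3554


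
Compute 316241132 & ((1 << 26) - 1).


316241132 & 67108863 = 47805676

47805676


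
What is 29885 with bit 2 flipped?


29885 ^ (1 << 2) = 29885 ^ 4 = 29881

29881


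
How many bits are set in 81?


0b1010001 has 3 set bits

3


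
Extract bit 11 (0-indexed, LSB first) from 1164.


0b10010001100, position 11 = 0

0


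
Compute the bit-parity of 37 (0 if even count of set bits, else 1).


0b100101 has 3 ones => parity 1

1


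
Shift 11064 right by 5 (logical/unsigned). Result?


0b10101100111000 >> 5 = 0b101011001 = 345

345


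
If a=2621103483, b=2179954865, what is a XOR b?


2621103483 ^ 2179954865 = 500540874

500540874


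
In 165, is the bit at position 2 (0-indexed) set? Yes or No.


0b10100101, bit 2 = 1. Yes

Yes


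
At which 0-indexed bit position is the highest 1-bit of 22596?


0b101100001000100. Highest set bit at position 14

14


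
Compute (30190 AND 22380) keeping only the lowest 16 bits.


Step 1: 30190 & 22380 = 21868
Step 2: 21868 & 65535 = 21868

21868


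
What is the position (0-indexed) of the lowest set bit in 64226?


0b1111101011100010. Lowest set bit at position 1

1


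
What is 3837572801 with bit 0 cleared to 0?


3837572801 & ~(1 << 0) = 3837572800

3837572800


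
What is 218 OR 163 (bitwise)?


0b11011010 | 0b10100011 = 0b11111011 = 251

251


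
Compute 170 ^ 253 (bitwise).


0b10101010 ^ 0b11111101 = 0b1010111 = 87

87


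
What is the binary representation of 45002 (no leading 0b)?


45002 = 1010111111001010 in binary

1010111111001010


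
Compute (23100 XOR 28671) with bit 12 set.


Step 1: 23100 ^ 28671 = 13763
Step 2: 13763 | (1 << 12) = 13763 | 4096 = 13763

13763


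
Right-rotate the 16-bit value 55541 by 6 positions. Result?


Rotate 0b1101100011110101 right by 6 (16-bit) = 0b1101011101100011 = 55139

55139


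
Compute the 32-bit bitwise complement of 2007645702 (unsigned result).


~0b1110111101010100011111000000110 = 0b10001000010101011100000111111001 = 2287321593 (32-bit unsigned)

2287321593


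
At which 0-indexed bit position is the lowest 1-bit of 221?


0b11011101. Lowest set bit at position 0

0


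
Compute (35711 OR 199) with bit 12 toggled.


Step 1: 35711 | 199 = 35839
Step 2: 35839 ^ (1 << 12) = 35839 ^ 4096 = 39935

39935


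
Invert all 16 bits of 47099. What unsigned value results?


47099 ^ 65535 = 18436

18436


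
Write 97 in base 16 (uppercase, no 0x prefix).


97 = 61 hex

61


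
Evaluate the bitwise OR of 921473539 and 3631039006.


0b110110111011001001001000000011 | 0b11011000011011010100001000011110 = 0b11111110111011011101001000011111 = 4276998687

4276998687


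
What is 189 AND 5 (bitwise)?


0b10111101 & 0b101 = 0b101 = 5

5


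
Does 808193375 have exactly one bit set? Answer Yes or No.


0b110000001011000000110101011111. Multiple bits set => No

No


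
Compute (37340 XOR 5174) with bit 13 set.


Step 1: 37340 ^ 5174 = 34282
Step 2: 34282 | (1 << 13) = 34282 | 8192 = 42474

42474


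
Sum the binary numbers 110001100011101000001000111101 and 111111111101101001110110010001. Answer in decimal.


110001100011101000001000111101 + 111111111101101001110110010001 = 1110001100001010001111111001110 = 1904549838

1904549838


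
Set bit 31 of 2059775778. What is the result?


2059775778 | (1 << 31) = 2059775778 | 2147483648 = 4207259426

4207259426


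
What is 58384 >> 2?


0b1110010000010000 >> 2 = 0b11100100000100 = 14596

14596


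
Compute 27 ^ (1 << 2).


27 ^ (1 << 2) = 27 ^ 4 = 31

31


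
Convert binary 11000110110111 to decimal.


11000110110111 in decimal = 12727

12727


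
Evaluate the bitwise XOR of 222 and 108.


0b11011110 ^ 0b1101100 = 0b10110010 = 178

178


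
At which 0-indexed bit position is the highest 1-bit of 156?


0b10011100. Highest set bit at position 7

7


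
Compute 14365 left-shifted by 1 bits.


0b11100000011101 << 1 = 0b111000000111010 = 28730

28730


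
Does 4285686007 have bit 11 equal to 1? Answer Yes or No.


0b11111111011100100110000011110111, bit 11 = 0. No

No


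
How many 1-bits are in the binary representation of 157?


0b10011101 has 5 set bits

5


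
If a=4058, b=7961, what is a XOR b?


4058 ^ 7961 = 4291

4291


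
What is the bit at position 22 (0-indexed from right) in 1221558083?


0b1001000110011110111111101000011, position 22 = 1

1


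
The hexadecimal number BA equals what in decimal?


BA hex = 186 decimal

186


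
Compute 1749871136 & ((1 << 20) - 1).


1749871136 & 1048575 = 846368

846368


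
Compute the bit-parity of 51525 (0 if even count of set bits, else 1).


0b1100100101000101 has 7 ones => parity 1

1


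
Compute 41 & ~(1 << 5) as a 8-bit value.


41 & ~(1 << 5) = 9

9


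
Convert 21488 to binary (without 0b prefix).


21488 = 101001111110000 in binary

101001111110000


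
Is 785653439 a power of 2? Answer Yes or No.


0b101110110101000001111010111111. Multiple bits set => No

No


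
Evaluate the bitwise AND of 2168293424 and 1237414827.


0b10000001001111011000100000110000 & 0b1001001110000010111001110101011 = 0b1000000010000000000100000 = 16842784

16842784


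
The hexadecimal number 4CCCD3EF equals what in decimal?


4CCCD3EF hex = 1288492015 decimal

1288492015


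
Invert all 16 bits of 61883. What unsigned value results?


61883 ^ 65535 = 3652

3652


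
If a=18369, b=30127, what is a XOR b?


18369 ^ 30127 = 12910

12910


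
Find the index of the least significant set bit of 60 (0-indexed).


0b111100. Lowest set bit at position 2

2


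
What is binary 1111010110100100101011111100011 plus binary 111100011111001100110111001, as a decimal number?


1111010110100100101011111100011 + 111100011111001100110111001 = 10000010011000011111000110011100 = 2187456924

2187456924


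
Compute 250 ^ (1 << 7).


250 ^ (1 << 7) = 250 ^ 128 = 122

122


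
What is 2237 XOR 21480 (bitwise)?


0b100010111101 ^ 0b101001111101000 = 0b101101101010101 = 23381

23381


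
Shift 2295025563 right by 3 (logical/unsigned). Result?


0b10001000110010110100111110011011 >> 3 = 0b10001000110010110100111110011 = 286878195

286878195


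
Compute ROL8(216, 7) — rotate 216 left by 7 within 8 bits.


Rotate 0b11011000 left by 7 (8-bit) = 0b1101100 = 108

108


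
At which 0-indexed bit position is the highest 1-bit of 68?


0b1000100. Highest set bit at position 6

6


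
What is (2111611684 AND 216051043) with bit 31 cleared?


Step 1: 2111611684 & 216051043 = 213950752
Step 2: 213950752 & ~(1 << 31) = 213950752

213950752


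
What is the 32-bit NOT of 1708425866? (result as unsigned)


~0b1100101110101001000001010001010 = 0b10011010001010110111110101110101 = 2586541429 (32-bit unsigned)

2586541429


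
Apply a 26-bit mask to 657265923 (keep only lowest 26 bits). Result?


657265923 & 67108863 = 53286147

53286147


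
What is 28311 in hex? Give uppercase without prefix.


28311 = 6E97 hex

6E97


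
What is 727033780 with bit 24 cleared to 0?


727033780 & ~(1 << 24) = 710256564

710256564


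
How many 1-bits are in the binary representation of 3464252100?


0b11001110011111000100101011000100 has 16 set bits

16


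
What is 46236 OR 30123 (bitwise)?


0b1011010010011100 | 0b111010110101011 = 0b1111010110111111 = 62911

62911


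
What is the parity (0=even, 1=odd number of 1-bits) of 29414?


0b111001011100110 has 9 ones => parity 1

1


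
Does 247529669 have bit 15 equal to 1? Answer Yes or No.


0b1110110000010000000011000101, bit 15 = 0. No

No


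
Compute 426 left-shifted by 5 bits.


0b110101010 << 5 = 0b11010101000000 = 13632

13632


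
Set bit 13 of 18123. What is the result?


18123 | (1 << 13) = 18123 | 8192 = 26315

26315


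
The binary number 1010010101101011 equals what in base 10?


1010010101101011 in decimal = 42347

42347


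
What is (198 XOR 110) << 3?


Step 1: 198 ^ 110 = 168
Step 2: 168 << 3 = 1344

1344


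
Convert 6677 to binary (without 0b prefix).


6677 = 1101000010101 in binary

1101000010101


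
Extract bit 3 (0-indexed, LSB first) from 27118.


0b110100111101110, position 3 = 1

1


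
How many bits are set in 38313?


0b1001010110101001 has 8 set bits

8


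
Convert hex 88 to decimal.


88 hex = 136 decimal

136


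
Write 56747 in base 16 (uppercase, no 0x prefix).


56747 = DDAB hex

DDAB


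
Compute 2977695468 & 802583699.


0b10110001011111000000011011101100 & 0b101111110101100111010010010011 = 0b100001010101000000010010000000 = 559154304

559154304


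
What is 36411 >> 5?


0b1000111000111011 >> 5 = 0b10001110001 = 1137

1137


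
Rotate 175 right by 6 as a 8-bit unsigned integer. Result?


Rotate 0b10101111 right by 6 (8-bit) = 0b10111110 = 190

190


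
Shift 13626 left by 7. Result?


0b11010100111010 << 7 = 0b110101001110100000000 = 1744128

1744128


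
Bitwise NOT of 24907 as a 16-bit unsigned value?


~0b110000101001011 = 0b1001111010110100 = 40628 (16-bit unsigned)

40628


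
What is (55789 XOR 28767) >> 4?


Step 1: 55789 ^ 28767 = 43442
Step 2: 43442 >> 4 = 2715

2715


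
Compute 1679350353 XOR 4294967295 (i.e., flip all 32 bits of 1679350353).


1679350353 ^ 4294967295 = 2615616942

2615616942


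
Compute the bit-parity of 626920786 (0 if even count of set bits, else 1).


0b100101010111100000110101010010 has 14 ones => parity 0

0


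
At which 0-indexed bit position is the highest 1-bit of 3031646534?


0b10110100101100110100000101000110. Highest set bit at position 31

31


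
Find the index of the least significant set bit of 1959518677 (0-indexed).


0b1110100110010111110000111010101. Lowest set bit at position 0

0


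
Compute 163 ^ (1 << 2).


163 ^ (1 << 2) = 163 ^ 4 = 167

167


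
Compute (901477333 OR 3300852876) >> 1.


Step 1: 901477333 | 3300852876 = 4122965981
Step 2: 4122965981 >> 1 = 2061482990

2061482990


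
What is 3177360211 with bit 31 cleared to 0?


3177360211 & ~(1 << 31) = 1029876563

1029876563


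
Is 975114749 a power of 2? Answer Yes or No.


0b111010000111110001000111111101. Multiple bits set => No

No


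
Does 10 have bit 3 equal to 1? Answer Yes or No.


0b1010, bit 3 = 1. Yes

Yes


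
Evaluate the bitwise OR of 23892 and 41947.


0b101110101010100 | 0b1010001111011011 = 0b1111111111011111 = 65503

65503


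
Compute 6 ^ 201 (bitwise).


0b110 ^ 0b11001001 = 0b11001111 = 207

207


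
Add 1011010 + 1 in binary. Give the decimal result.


1011010 + 1 = 1011011 = 91

91


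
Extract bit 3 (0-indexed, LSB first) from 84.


0b1010100, position 3 = 0

0


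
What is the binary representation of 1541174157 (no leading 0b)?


1541174157 = 1011011110111000111001110001101 in binary

1011011110111000111001110001101


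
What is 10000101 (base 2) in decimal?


10000101 in decimal = 133

133


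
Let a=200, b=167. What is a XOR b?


200 ^ 167 = 111

111


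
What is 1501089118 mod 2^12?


1501089118 & 4095 = 3422

3422


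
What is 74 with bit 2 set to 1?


74 | (1 << 2) = 74 | 4 = 78

78


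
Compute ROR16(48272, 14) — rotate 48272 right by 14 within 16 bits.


Rotate 0b1011110010010000 right by 14 (16-bit) = 0b1111001001000010 = 62018

62018


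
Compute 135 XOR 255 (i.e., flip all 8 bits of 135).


135 ^ 255 = 120

120


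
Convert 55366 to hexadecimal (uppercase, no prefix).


55366 = D846 hex

D846


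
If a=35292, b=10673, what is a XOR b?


35292 ^ 10673 = 41069

41069


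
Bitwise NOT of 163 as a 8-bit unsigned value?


~0b10100011 = 0b1011100 = 92 (8-bit unsigned)

92


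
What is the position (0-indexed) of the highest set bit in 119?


0b1110111. Highest set bit at position 6

6


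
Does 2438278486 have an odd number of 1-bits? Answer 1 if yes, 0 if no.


0b10010001010101010010110101010110 has 15 ones => parity 1

1


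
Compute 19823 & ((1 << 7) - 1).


19823 & 127 = 111

111


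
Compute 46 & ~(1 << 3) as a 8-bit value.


46 & ~(1 << 3) = 38

38


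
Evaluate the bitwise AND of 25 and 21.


0b11001 & 0b10101 = 0b10001 = 17

17


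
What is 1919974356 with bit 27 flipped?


1919974356 ^ (1 << 27) = 1919974356 ^ 134217728 = 2054192084

2054192084


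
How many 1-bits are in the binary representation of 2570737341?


0b10011001001110100101011010111101 has 18 set bits

18


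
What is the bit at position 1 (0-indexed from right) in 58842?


0b1110010111011010, position 1 = 1

1


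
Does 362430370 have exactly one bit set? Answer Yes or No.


0b10101100110100011111110100010. Multiple bits set => No

No


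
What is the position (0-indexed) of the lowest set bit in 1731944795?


0b1100111001110110110000101011011. Lowest set bit at position 0

0


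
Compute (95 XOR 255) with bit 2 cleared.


Step 1: 95 ^ 255 = 160
Step 2: 160 & ~(1 << 2) = 160

160


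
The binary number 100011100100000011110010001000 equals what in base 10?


100011100100000011110010001000 in decimal = 596655240

596655240


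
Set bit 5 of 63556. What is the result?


63556 | (1 << 5) = 63556 | 32 = 63588

63588


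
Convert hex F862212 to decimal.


F862212 hex = 260448786 decimal

260448786


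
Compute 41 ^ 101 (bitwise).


0b101001 ^ 0b1100101 = 0b1001100 = 76

76


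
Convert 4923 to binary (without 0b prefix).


4923 = 1001100111011 in binary

1001100111011


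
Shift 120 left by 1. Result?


0b1111000 << 1 = 0b11110000 = 240

240


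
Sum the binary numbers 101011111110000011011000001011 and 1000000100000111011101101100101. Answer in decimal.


101011111110000011011000001011 + 1000000100000111011101101100101 = 1101100011110111111000101110000 = 1820062064

1820062064


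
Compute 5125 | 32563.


0b1010000000101 | 0b111111100110011 = 0b111111100110111 = 32567

32567


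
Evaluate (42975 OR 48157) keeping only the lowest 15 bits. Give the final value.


Step 1: 42975 | 48157 = 49119
Step 2: 49119 & 32767 = 16351

16351


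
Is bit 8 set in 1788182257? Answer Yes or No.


0b1101010100101010111111011110001, bit 8 = 0. No

No


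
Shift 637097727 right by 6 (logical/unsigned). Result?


0b100101111110010101011011111111 >> 6 = 0b100101111110010101011011 = 9954651

9954651


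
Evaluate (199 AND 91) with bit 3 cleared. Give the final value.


Step 1: 199 & 91 = 67
Step 2: 67 & ~(1 << 3) = 67

67


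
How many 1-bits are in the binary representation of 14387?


0b11100000110011 has 7 set bits

7


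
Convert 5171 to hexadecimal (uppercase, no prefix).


5171 = 1433 hex

1433


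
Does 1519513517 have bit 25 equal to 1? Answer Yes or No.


0b1011010100100011110111110101101, bit 25 = 1. Yes

Yes


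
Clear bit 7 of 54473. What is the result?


54473 & ~(1 << 7) = 54345

54345


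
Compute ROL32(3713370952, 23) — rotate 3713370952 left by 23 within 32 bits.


Rotate 0b11011101010101011000101101001000 left by 23 (32-bit) = 0b10100100011011101010101011000101 = 2758716101

2758716101


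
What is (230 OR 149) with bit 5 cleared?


Step 1: 230 | 149 = 247
Step 2: 247 & ~(1 << 5) = 215

215


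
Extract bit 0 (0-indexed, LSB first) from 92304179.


0b101100000000111001100110011, position 0 = 1

1


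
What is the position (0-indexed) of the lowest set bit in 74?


0b1001010. Lowest set bit at position 1

1


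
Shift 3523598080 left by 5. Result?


0b11010010000001011101011100000000 << 5 = 0b1101001000000101110101110000000000000 = 112755138560

112755138560


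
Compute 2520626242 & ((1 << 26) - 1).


2520626242 & 67108863 = 37598274

37598274


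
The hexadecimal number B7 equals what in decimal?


B7 hex = 183 decimal

183


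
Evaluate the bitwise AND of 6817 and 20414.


0b1101010100001 & 0b100111110111110 = 0b101010100000 = 2720

2720


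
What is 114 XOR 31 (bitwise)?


0b1110010 ^ 0b11111 = 0b1101101 = 109

109


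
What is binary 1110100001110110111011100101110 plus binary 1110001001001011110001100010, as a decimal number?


1110100001110110111011100101110 + 1110001001001011110001100010 = 10000010011000000011001110010000 = 2187342736

2187342736


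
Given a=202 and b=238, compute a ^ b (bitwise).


202 ^ 238 = 36

36


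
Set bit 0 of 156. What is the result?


156 | (1 << 0) = 156 | 1 = 157

157


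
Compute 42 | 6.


0b101010 | 0b110 = 0b101110 = 46

46


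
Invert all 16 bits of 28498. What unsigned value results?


28498 ^ 65535 = 37037

37037


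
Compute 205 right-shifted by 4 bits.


0b11001101 >> 4 = 0b1100 = 12

12


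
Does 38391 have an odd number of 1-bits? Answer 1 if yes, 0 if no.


0b1001010111110111 has 11 ones => parity 1

1


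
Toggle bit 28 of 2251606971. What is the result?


2251606971 ^ (1 << 28) = 2251606971 ^ 268435456 = 2520042427

2520042427


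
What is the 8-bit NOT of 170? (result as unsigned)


~0b10101010 = 0b1010101 = 85 (8-bit unsigned)

85


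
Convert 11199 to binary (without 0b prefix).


11199 = 10101110111111 in binary

10101110111111


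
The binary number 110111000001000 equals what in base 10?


110111000001000 in decimal = 28168

28168


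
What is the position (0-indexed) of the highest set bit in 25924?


0b110010101000100. Highest set bit at position 14

14


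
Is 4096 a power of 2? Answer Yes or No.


0b1000000000000. Only one bit set => Yes

Yes


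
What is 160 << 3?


0b10100000 << 3 = 0b10100000000 = 1280

1280


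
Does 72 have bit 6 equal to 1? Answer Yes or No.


0b1001000, bit 6 = 1. Yes

Yes


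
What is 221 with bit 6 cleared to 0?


221 & ~(1 << 6) = 157

157


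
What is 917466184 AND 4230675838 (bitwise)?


0b110110101011110110110001001000 & 0b11111100001010101111110101111110 = 0b110100001010100110110001001000 = 875195464

875195464


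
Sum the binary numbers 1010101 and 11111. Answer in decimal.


1010101 + 11111 = 1110100 = 116

116


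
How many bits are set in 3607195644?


0b11010111000000010110111111111100 has 19 set bits

19


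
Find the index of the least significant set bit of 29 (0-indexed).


0b11101. Lowest set bit at position 0

0


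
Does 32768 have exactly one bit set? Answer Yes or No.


0b1000000000000000. Only one bit set => Yes

Yes


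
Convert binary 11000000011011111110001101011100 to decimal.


11000000011011111110001101011100 in decimal = 3228558172

3228558172


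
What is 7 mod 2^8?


7 & 255 = 7

7


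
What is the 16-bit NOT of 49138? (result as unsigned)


~0b1011111111110010 = 0b100000000001101 = 16397 (16-bit unsigned)

16397


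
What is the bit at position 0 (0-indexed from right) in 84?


0b1010100, position 0 = 0

0


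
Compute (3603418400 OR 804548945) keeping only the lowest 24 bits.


Step 1: 3603418400 | 804548945 = 4294442353
Step 2: 4294442353 & 16777215 = 16252273

16252273


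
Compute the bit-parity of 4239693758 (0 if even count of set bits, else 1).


0b11111100101101001001011110111110 has 21 ones => parity 1

1


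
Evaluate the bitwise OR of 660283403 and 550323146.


0b100111010110110010000000001011 | 0b100000110011010100001111001010 = 0b100111110111110110001111001011 = 668951499

668951499


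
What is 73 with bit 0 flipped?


73 ^ (1 << 0) = 73 ^ 1 = 72

72


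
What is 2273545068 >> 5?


0b10000111100000111000101101101100 >> 5 = 0b100001111000001110001011011 = 71048283

71048283


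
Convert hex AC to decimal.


AC hex = 172 decimal

172


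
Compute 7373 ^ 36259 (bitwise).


0b1110011001101 ^ 0b1000110110100011 = 0b1001000101101110 = 37230

37230


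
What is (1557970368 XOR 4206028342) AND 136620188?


Step 1: 1557970368 ^ 4206028342 = 2792250358
Step 2: 2792250358 & 136620188 = 2361492

2361492


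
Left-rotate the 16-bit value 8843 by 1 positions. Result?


Rotate 0b10001010001011 left by 1 (16-bit) = 0b100010100010110 = 17686

17686


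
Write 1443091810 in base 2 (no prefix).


1443091810 = 1010110000000111101010101100010 in binary

1010110000000111101010101100010


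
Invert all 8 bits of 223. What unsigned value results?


223 ^ 255 = 32

32


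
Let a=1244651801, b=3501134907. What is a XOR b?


1244651801 ^ 3501134907 = 2592142626

2592142626


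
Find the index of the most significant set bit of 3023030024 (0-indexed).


0b10110100001011111100011100001000. Highest set bit at position 31

31


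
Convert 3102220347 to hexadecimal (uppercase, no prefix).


3102220347 = B8E8203B hex

B8E8203B


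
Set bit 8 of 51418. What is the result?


51418 | (1 << 8) = 51418 | 256 = 51674

51674


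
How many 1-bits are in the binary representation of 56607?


0b1101110100011111 has 11 set bits

11


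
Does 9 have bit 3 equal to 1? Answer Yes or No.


0b1001, bit 3 = 1. Yes

Yes
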